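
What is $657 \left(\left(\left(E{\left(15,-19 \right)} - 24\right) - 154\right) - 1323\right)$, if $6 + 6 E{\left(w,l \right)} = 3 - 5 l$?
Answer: $-976083$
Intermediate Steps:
$E{\left(w,l \right)} = - \frac{1}{2} - \frac{5 l}{6}$ ($E{\left(w,l \right)} = -1 + \frac{3 - 5 l}{6} = -1 - \left(- \frac{1}{2} + \frac{5 l}{6}\right) = - \frac{1}{2} - \frac{5 l}{6}$)
$657 \left(\left(\left(E{\left(15,-19 \right)} - 24\right) - 154\right) - 1323\right) = 657 \left(\left(\left(\left(- \frac{1}{2} - - \frac{95}{6}\right) - 24\right) - 154\right) - 1323\right) = 657 \left(\left(\left(\left(- \frac{1}{2} + \frac{95}{6}\right) - 24\right) - 154\right) - 1323\right) = 657 \left(\left(\left(\frac{46}{3} - 24\right) - 154\right) - 1323\right) = 657 \left(\left(- \frac{26}{3} - 154\right) - 1323\right) = 657 \left(- \frac{488}{3} - 1323\right) = 657 \left(- \frac{4457}{3}\right) = -976083$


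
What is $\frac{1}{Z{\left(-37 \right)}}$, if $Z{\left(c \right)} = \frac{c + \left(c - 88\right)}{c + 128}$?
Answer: $- \frac{91}{162} \approx -0.56173$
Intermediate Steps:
$Z{\left(c \right)} = \frac{-88 + 2 c}{128 + c}$ ($Z{\left(c \right)} = \frac{c + \left(-88 + c\right)}{128 + c} = \frac{-88 + 2 c}{128 + c}$)
$\frac{1}{Z{\left(-37 \right)}} = \frac{1}{2 \frac{1}{128 - 37} \left(-44 - 37\right)} = \frac{1}{2 \cdot \frac{1}{91} \left(-81\right)} = \frac{1}{- \frac{162}{91}} = - \frac{91}{162}$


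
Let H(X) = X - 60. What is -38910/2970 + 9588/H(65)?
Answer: 942727/495 ≈ 1904.5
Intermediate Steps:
H(X) = -60 + X
-38910/2970 + 9588/H(65) = -38910/2970 + 9588/(-60 + 65) = -38910*1/2970 + 9588/5 = -1297/99 + 9588*(⅕) = -1297/99 + 9588/5 = 942727/495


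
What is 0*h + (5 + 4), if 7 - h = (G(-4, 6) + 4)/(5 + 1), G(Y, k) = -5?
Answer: 9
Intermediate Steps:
h = 43/6 (h = 7 - (-5 + 4)/(5 + 1) = 7 - (-1)/6 = 7 - 1*(-⅙) = 7 + ⅙ = 43/6 ≈ 7.1667)
0*h + (5 + 4) = 0*(43/6) + (5 + 4) = 0 + 9 = 9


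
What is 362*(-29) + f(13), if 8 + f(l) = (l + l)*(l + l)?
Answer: -9830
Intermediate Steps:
f(l) = -8 + 4*l² (f(l) = -8 + (l + l)*(l + l) = -8 + (2*l)*(2*l) = -8 + 4*l²)
362*(-29) + f(13) = 362*(-29) + (-8 + 4*13²) = -10498 + (-8 + 4*169) = -10498 + (-8 + 676) = -10498 + 668 = -9830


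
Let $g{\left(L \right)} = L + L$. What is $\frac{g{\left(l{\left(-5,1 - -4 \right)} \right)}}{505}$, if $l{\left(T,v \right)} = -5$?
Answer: $- \frac{2}{101} \approx -0.019802$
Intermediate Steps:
$g{\left(L \right)} = 2 L$
$\frac{g{\left(l{\left(-5,1 - -4 \right)} \right)}}{505} = \frac{2 \left(-5\right)}{505} = \left(-10\right) \frac{1}{505} = - \frac{2}{101}$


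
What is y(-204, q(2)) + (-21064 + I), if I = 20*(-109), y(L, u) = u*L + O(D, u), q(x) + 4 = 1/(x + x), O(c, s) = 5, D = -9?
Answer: -22474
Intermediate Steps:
q(x) = -4 + 1/(2*x) (q(x) = -4 + 1/(x + x) = -4 + 1/(2*x))
y(L, u) = 5 + L*u (y(L, u) = u*L + 5 = L*u + 5 = 5 + L*u)
I = -2180
y(-204, q(2)) + (-21064 + I) = (5 - 204*(-4 + (1/2)/2)) + (-21064 - 2180) = (5 - 204*(-4 + (1/2)*(1/2))) - 23244 = (5 - 204*(-4 + 1/4)) - 23244 = (5 - 204*(-15/4)) - 23244 = (5 + 765) - 23244 = 770 - 23244 = -22474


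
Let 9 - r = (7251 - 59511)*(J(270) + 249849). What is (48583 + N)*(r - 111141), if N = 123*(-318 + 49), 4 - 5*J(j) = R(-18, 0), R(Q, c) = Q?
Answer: 202334798145792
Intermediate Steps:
J(j) = 22/5 (J(j) = ⅘ - ⅕*(-18) = ⅘ + 18/5 = 22/5)
r = 13057338693 (r = 9 - (7251 - 59511)*(22/5 + 249849) = 9 - (-52260)*1249267/5 = 9 - 1*(-13057338684) = 9 + 13057338684 = 13057338693)
N = -33087 (N = 123*(-269) = -33087)
(48583 + N)*(r - 111141) = (48583 - 33087)*(13057338693 - 111141) = 15496*13057227552 = 202334798145792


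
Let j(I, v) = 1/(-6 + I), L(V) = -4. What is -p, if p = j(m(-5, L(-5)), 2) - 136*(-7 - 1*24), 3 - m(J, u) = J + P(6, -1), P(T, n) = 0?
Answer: -8433/2 ≈ -4216.5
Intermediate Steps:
m(J, u) = 3 - J (m(J, u) = 3 - (J + 0) = 3 - J)
p = 8433/2 (p = 1/(-6 + (3 - 1*(-5))) - 136*(-7 - 1*24) = 1/(-6 + (3 + 5)) - 136*(-7 - 24) = 1/(-6 + 8) - 136*(-31) = 1/2 + 4216 = ½ + 4216 = 8433/2 ≈ 4216.5)
-p = -1*8433/2 = -8433/2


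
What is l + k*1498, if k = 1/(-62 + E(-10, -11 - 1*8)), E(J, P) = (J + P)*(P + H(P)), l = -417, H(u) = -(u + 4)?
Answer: -10510/27 ≈ -389.26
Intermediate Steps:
H(u) = -4 - u (H(u) = -(4 + u) = -4 - u)
E(J, P) = -4*J - 4*P (E(J, P) = (J + P)*(P + (-4 - P)) = (J + P)*(-4) = -4*J - 4*P)
k = 1/54 (k = 1/(-62 + (-4*(-10) - 4*(-11 - 1*8))) = 1/(-62 + (40 - 4*(-11 - 8))) = 1/(-62 + (40 - 4*(-19))) = 1/(-62 + (40 + 76)) = 1/(-62 + 116) = 1/54 ≈ 0.018519)
l + k*1498 = -417 + (1/54)*1498 = -417 + 749/27 = -10510/27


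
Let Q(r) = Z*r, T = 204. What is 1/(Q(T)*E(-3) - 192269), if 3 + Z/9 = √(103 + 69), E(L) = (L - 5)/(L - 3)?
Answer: -199613/38814604681 - 4896*√43/38814604681 ≈ -5.9699e-6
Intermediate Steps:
E(L) = (-5 + L)/(-3 + L)
Z = -27 + 18*√43 (Z = -27 + 9*√(103 + 69) = -27 + 9*√172 = -27 + 9*(2*√43) = -27 + 18*√43 ≈ 91.034)
Q(r) = r*(-27 + 18*√43) (Q(r) = (-27 + 18*√43)*r = r*(-27 + 18*√43))
1/(Q(T)*E(-3) - 192269) = 1/((9*204*(-3 + 2*√43))*((-5 - 3)/(-3 - 3)) - 192269) = 1/((-5508 + 3672*√43)*(-8/(-6)) - 192269) = 1/((-5508 + 3672*√43)*(-⅙*(-8)) - 192269) = 1/((-5508 + 3672*√43)*(4/3) - 192269) = 1/((-7344 + 4896*√43) - 192269) = 1/(-199613 + 4896*√43)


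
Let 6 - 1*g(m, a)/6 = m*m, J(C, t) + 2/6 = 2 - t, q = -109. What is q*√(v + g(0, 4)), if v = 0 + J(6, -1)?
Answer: -218*√87/3 ≈ -677.79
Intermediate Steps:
J(C, t) = 5/3 - t (J(C, t) = -⅓ + (2 - t) = 5/3 - t)
g(m, a) = 36 - 6*m² (g(m, a) = 36 - 6*m*m = 36 - 6*m²)
v = 8/3 (v = 0 + (5/3 - 1*(-1)) = 0 + (5/3 + 1) = 0 + 8/3 = 8/3 ≈ 2.6667)
q*√(v + g(0, 4)) = -109*√(8/3 + (36 - 6*0²)) = -109*√(8/3 + (36 - 6*0)) = -109*√(8/3 + (36 + 0)) = -109*√(8/3 + 36) = -218*√87/3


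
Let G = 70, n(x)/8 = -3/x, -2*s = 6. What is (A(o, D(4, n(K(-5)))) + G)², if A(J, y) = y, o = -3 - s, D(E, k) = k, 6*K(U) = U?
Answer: 244036/25 ≈ 9761.4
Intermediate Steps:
K(U) = U/6
s = -3 (s = -½*6 = -3)
n(x) = -24/x (n(x) = 8*(-3/x) = -24/x)
o = 0 (o = -3 - 1*(-3) = -3 + 3 = 0)
(A(o, D(4, n(K(-5)))) + G)² = (-24/((⅙)*(-5)) + 70)² = (-24/(-⅚) + 70)² = (-24*(-6/5) + 70)² = (144/5 + 70)² = (494/5)² = 244036/25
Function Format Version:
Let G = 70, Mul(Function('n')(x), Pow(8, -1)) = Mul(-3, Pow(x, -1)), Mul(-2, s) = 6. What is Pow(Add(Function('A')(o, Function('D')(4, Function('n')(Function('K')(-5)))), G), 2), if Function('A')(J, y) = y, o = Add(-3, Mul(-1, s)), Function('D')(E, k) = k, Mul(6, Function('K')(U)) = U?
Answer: Rational(244036, 25) ≈ 9761.4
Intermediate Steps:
Function('K')(U) = Mul(Rational(1, 6), U)
s = -3 (s = Mul(Rational(-1, 2), 6) = -3)
Function('n')(x) = Mul(-24, Pow(x, -1)) (Function('n')(x) = Mul(8, Mul(-3, Pow(x, -1))) = Mul(-24, Pow(x, -1)))
o = 0 (o = Add(-3, Mul(-1, -3)) = Add(-3, 3) = 0)
Pow(Add(Function('A')(o, Function('D')(4, Function('n')(Function('K')(-5)))), G), 2) = Pow(Add(Mul(-24, Pow(Mul(Rational(1, 6), -5), -1)), 70), 2) = Pow(Add(Mul(-24, Pow(Rational(-5, 6), -1)), 70), 2) = Pow(Add(Mul(-24, Rational(-6, 5)), 70), 2) = Pow(Add(Rational(144, 5), 70), 2) = Pow(Rational(494, 5), 2) = Rational(244036, 25)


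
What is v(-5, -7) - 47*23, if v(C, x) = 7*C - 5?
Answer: -1121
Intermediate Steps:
v(C, x) = -5 + 7*C
v(-5, -7) - 47*23 = (-5 + 7*(-5)) - 47*23 = (-5 - 35) - 1081 = -40 - 1081 = -1121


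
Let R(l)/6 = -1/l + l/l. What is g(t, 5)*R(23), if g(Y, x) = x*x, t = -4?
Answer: 3300/23 ≈ 143.48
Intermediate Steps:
g(Y, x) = x**2
R(l) = 6 - 6/l (R(l) = 6*(-1/l + l/l) = 6*(-1/l + 1) = 6*(1 - 1/l) = 6 - 6/l)
g(t, 5)*R(23) = 5**2*(6 - 6/23) = 25*(6 - 6*1/23) = 25*(6 - 6/23) = 25*(132/23) = 3300/23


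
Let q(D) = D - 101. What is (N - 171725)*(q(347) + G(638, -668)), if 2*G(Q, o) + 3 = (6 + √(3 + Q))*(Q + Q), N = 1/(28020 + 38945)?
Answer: -9366395386248/13393 - 7336722230112*√641/66965 ≈ -3.4732e+9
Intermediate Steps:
N = 1/66965 ≈ 1.4933e-5
q(D) = -101 + D
G(Q, o) = -3/2 + Q*(6 + √(3 + Q)) (G(Q, o) = -3/2 + ((6 + √(3 + Q))*(Q + Q))/2 = -3/2 + ((6 + √(3 + Q))*(2*Q))/2 = -3/2 + (2*Q*(6 + √(3 + Q)))/2 = -3/2 + Q*(6 + √(3 + Q)))
(N - 171725)*(q(347) + G(638, -668)) = (1/66965 - 171725)*((-101 + 347) + (-3/2 + 6*638 + 638*√(3 + 638))) = -11499564624*(246 + (-3/2 + 3828 + 638*√641))/66965 = -11499564624*(246 + (7653/2 + 638*√641))/66965 = -11499564624*(8145/2 + 638*√641)/66965 = -9366395386248/13393 - 7336722230112*√641/66965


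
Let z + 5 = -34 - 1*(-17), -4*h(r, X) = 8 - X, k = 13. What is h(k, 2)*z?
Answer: 33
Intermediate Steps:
h(r, X) = -2 + X/4 (h(r, X) = -(8 - X)/4 = -2 + X/4)
z = -22 (z = -5 + (-34 - 1*(-17)) = -5 + (-34 + 17) = -5 - 17 = -22)
h(k, 2)*z = (-2 + (¼)*2)*(-22) = (-2 + ½)*(-22) = -3/2*(-22) = 33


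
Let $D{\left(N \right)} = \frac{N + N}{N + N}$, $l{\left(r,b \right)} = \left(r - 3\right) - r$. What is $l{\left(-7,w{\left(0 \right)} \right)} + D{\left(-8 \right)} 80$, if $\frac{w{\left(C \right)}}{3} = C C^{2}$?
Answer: $77$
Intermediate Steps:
$w{\left(C \right)} = 3 C^{3}$ ($w{\left(C \right)} = 3 C C^{2} = 3 C^{3}$)
$l{\left(r,b \right)} = -3$ ($l{\left(r,b \right)} = \left(-3 + r\right) - r = -3$)
$D{\left(N \right)} = 1$ ($D{\left(N \right)} = \frac{2 N}{2 N} = 2 N \frac{1}{2 N} = 1$)
$l{\left(-7,w{\left(0 \right)} \right)} + D{\left(-8 \right)} 80 = -3 + 1 \cdot 80 = -3 + 80 = 77$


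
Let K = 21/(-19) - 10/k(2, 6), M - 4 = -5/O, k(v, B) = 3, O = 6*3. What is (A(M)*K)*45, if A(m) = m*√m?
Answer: -84755*√134/684 ≈ -1434.4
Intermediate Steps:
O = 18
M = 67/18 (M = 4 - 5/18 = 67/18 ≈ 3.7222)
A(m) = m^(3/2)
K = -253/57 (K = 21/(-19) - 10/3 = 21*(-1/19) - 10*⅓ = -21/19 - 10/3 = -253/57 ≈ -4.4386)
(A(M)*K)*45 = ((67/18)^(3/2)*(-253/57))*45 = ((67*√134/108)*(-253/57))*45 = -16951*√134/6156*45 = -84755*√134/684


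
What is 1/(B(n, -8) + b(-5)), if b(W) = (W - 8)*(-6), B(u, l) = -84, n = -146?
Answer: -1/6 ≈ -0.16667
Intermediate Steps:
b(W) = 48 - 6*W (b(W) = (-8 + W)*(-6) = 48 - 6*W)
1/(B(n, -8) + b(-5)) = 1/(-84 + (48 - 6*(-5))) = 1/(-84 + (48 + 30)) = 1/(-84 + 78) = 1/(-6) = -1/6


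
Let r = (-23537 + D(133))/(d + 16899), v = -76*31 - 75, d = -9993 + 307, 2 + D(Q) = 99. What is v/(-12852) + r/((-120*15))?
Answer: 5206519/27265140 ≈ 0.19096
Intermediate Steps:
D(Q) = 97 (D(Q) = -2 + 99 = 97)
d = -9686
v = -2431 (v = -2356 - 75 = -2431)
r = -23440/7213 (r = (-23537 + 97)/(-9686 + 16899) = -23440/7213 ≈ -3.2497)
v/(-12852) + r/((-120*15)) = -2431/(-12852) - 23440/(7213*((-120*15))) = -2431*(-1/12852) - 23440/7213/(-1800) = 143/756 - 23440/7213*(-1/1800) = 143/756 + 586/324585 = 5206519/27265140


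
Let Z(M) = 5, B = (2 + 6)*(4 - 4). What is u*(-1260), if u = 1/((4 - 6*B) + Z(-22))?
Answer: -140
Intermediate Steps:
B = 0 (B = 8*0 = 0)
u = ⅑ (u = 1/((4 - 6*0) + 5) = 1/((4 + 0) + 5) = 1/(4 + 5) = 1/9 = ⅑ ≈ 0.11111)
u*(-1260) = (⅑)*(-1260) = -140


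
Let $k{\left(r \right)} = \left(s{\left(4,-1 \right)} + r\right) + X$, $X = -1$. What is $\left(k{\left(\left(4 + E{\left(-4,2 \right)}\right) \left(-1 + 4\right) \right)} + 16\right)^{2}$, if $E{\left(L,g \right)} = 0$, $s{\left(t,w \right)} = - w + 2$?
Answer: $900$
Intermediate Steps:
$s{\left(t,w \right)} = 2 - w$
$k{\left(r \right)} = 2 + r$ ($k{\left(r \right)} = \left(\left(2 - -1\right) + r\right) - 1 = \left(\left(2 + 1\right) + r\right) - 1 = \left(3 + r\right) - 1 = 2 + r$)
$\left(k{\left(\left(4 + E{\left(-4,2 \right)}\right) \left(-1 + 4\right) \right)} + 16\right)^{2} = \left(\left(2 + \left(4 + 0\right) \left(-1 + 4\right)\right) + 16\right)^{2} = \left(\left(2 + 4 \cdot 3\right) + 16\right)^{2} = \left(\left(2 + 12\right) + 16\right)^{2} = \left(14 + 16\right)^{2} = 30^{2} = 900$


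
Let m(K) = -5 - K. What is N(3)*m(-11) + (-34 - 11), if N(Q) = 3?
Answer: -27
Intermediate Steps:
N(3)*m(-11) + (-34 - 11) = 3*(-5 - 1*(-11)) + (-34 - 11) = 3*(-5 + 11) - 45 = 3*6 - 45 = 18 - 45 = -27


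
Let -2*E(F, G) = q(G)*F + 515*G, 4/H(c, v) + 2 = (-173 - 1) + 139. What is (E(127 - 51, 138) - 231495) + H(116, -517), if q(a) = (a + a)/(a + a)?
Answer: -9881520/37 ≈ -2.6707e+5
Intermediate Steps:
H(c, v) = -4/37 (H(c, v) = 4/(-2 + ((-173 - 1) + 139)) = 4/(-2 + (-174 + 139)) = 4/(-2 - 35) = 4/(-37) = 4*(-1/37) = -4/37)
q(a) = 1 (q(a) = (2*a)/((2*a)) = (2*a)*(1/(2*a)) = 1)
E(F, G) = -515*G/2 - F/2 (E(F, G) = -(1*F + 515*G)/2 = -(F + 515*G)/2 = -515*G/2 - F/2)
(E(127 - 51, 138) - 231495) + H(116, -517) = ((-515/2*138 - (127 - 51)/2) - 231495) - 4/37 = ((-35535 - 1/2*76) - 231495) - 4/37 = ((-35535 - 38) - 231495) - 4/37 = (-35573 - 231495) - 4/37 = -267068 - 4/37 = -9881520/37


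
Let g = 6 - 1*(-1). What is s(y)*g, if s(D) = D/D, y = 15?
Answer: 7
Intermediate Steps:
s(D) = 1
g = 7 (g = 6 + 1 = 7)
s(y)*g = 1*7 = 7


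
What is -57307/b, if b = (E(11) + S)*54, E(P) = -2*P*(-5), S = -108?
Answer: -57307/108 ≈ -530.62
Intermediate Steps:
E(P) = 10*P
b = 108 (b = (10*11 - 108)*54 = (110 - 108)*54 = 2*54 = 108)
-57307/b = -57307/108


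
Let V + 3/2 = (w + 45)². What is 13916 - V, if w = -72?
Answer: 26377/2 ≈ 13189.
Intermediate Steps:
V = 1455/2 (V = -3/2 + (-72 + 45)² = -3/2 + (-27)² = -3/2 + 729 = 1455/2 ≈ 727.50)
13916 - V = 13916 - 1*1455/2 = 13916 - 1455/2 = 26377/2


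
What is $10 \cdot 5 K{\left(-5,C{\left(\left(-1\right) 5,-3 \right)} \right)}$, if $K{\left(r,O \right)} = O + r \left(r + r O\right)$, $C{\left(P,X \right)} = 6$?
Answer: $9050$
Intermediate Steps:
$K{\left(r,O \right)} = O + r \left(r + O r\right)$
$10 \cdot 5 K{\left(-5,C{\left(\left(-1\right) 5,-3 \right)} \right)} = 10 \cdot 5 \left(6 + \left(-5\right)^{2} + 6 \left(-5\right)^{2}\right) = 50 \left(6 + 25 + 6 \cdot 25\right) = 50 \left(6 + 25 + 150\right) = 50 \cdot 181 = 9050$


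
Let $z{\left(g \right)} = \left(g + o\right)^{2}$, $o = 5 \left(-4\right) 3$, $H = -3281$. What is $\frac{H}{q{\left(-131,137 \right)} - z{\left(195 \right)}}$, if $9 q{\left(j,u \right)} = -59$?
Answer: $\frac{1737}{9652} \approx 0.17996$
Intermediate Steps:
$q{\left(j,u \right)} = - \frac{59}{9}$ ($q{\left(j,u \right)} = \frac{1}{9} \left(-59\right) = - \frac{59}{9}$)
$o = -60$ ($o = \left(-20\right) 3 = -60$)
$z{\left(g \right)} = \left(-60 + g\right)^{2}$ ($z{\left(g \right)} = \left(g - 60\right)^{2} = \left(-60 + g\right)^{2}$)
$\frac{H}{q{\left(-131,137 \right)} - z{\left(195 \right)}} = - \frac{3281}{- \frac{59}{9} - \left(-60 + 195\right)^{2}} = - \frac{3281}{- \frac{59}{9} - 135^{2}} = - \frac{3281}{- \frac{59}{9} - 18225} = - \frac{3281}{- \frac{164084}{9}} = \left(-3281\right) \left(- \frac{9}{164084}\right) = \frac{1737}{9652}$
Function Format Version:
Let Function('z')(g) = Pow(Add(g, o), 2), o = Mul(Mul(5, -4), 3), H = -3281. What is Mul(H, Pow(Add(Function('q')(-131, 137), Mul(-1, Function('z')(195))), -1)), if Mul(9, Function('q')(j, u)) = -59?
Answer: Rational(1737, 9652) ≈ 0.17996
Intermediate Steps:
Function('q')(j, u) = Rational(-59, 9) (Function('q')(j, u) = Mul(Rational(1, 9), -59) = Rational(-59, 9))
o = -60 (o = Mul(-20, 3) = -60)
Function('z')(g) = Pow(Add(-60, g), 2) (Function('z')(g) = Pow(Add(g, -60), 2) = Pow(Add(-60, g), 2))
Mul(H, Pow(Add(Function('q')(-131, 137), Mul(-1, Function('z')(195))), -1)) = Mul(-3281, Pow(Add(Rational(-59, 9), Mul(-1, Pow(Add(-60, 195), 2))), -1)) = Mul(-3281, Pow(Add(Rational(-59, 9), Mul(-1, Pow(135, 2))), -1)) = Mul(-3281, Pow(Add(Rational(-59, 9), Mul(-1, 18225)), -1)) = Mul(-3281, Pow(Add(Rational(-59, 9), -18225), -1)) = Mul(-3281, Pow(Rational(-164084, 9), -1)) = Mul(-3281, Rational(-9, 164084)) = Rational(1737, 9652)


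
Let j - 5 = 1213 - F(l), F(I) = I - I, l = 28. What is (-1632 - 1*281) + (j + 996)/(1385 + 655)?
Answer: -650051/340 ≈ -1911.9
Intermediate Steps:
F(I) = 0
j = 1218 (j = 5 + (1213 - 1*0) = 5 + (1213 + 0) = 5 + 1213 = 1218)
(-1632 - 1*281) + (j + 996)/(1385 + 655) = (-1632 - 1*281) + (1218 + 996)/(1385 + 655) = (-1632 - 281) + 2214/2040 = -1913 + 2214*(1/2040) = -1913 + 369/340 = -650051/340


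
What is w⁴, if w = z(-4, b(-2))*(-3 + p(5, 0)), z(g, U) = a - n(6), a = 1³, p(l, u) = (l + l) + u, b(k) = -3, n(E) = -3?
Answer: 614656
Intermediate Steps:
p(l, u) = u + 2*l (p(l, u) = 2*l + u = u + 2*l)
a = 1
z(g, U) = 4 (z(g, U) = 1 - 1*(-3) = 1 + 3 = 4)
w = 28 (w = 4*(-3 + (0 + 2*5)) = 4*(-3 + (0 + 10)) = 4*(-3 + 10) = 4*7 = 28)
w⁴ = 28⁴ = 614656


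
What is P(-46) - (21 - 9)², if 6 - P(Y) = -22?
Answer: -116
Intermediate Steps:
P(Y) = 28 (P(Y) = 6 - 1*(-22) = 6 + 22 = 28)
P(-46) - (21 - 9)² = 28 - (21 - 9)² = 28 - 1*12² = 28 - 1*144 = 28 - 144 = -116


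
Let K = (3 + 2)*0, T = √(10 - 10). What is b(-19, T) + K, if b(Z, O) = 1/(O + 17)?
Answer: 1/17 ≈ 0.058824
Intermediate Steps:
T = 0 (T = √0 = 0)
b(Z, O) = 1/(17 + O)
K = 0 (K = 5*0 = 0)
b(-19, T) + K = 1/(17 + 0) + 0 = 1/17 + 0 = 1/17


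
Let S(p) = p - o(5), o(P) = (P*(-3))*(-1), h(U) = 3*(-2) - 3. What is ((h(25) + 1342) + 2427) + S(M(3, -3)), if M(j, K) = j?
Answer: 3748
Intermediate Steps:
h(U) = -9 (h(U) = -6 - 3 = -9)
o(P) = 3*P (o(P) = -3*P*(-1) = 3*P)
S(p) = -15 + p (S(p) = p - 3*5 = p - 1*15 = p - 15 = -15 + p)
((h(25) + 1342) + 2427) + S(M(3, -3)) = ((-9 + 1342) + 2427) + (-15 + 3) = (1333 + 2427) - 12 = 3760 - 12 = 3748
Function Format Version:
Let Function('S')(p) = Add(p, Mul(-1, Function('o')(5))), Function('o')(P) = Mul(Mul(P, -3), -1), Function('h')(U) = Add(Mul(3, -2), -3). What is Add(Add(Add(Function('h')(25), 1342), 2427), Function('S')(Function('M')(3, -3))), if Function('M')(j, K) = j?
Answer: 3748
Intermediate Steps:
Function('h')(U) = -9 (Function('h')(U) = Add(-6, -3) = -9)
Function('o')(P) = Mul(3, P) (Function('o')(P) = Mul(Mul(-3, P), -1) = Mul(3, P))
Function('S')(p) = Add(-15, p) (Function('S')(p) = Add(p, Mul(-1, Mul(3, 5))) = Add(p, Mul(-1, 15)) = Add(p, -15) = Add(-15, p))
Add(Add(Add(Function('h')(25), 1342), 2427), Function('S')(Function('M')(3, -3))) = Add(Add(Add(-9, 1342), 2427), Add(-15, 3)) = Add(Add(1333, 2427), -12) = Add(3760, -12) = 3748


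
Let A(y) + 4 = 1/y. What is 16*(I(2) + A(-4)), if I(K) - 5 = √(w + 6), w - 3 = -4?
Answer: 12 + 16*√5 ≈ 47.777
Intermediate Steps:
A(y) = -4 + 1/y
w = -1 (w = 3 - 4 = -1)
I(K) = 5 + √5 (I(K) = 5 + √(-1 + 6) = 5 + √5)
16*(I(2) + A(-4)) = 16*((5 + √5) + (-4 + 1/(-4))) = 16*((5 + √5) + (-4 - ¼)) = 16*((5 + √5) - 17/4) = 16*(¾ + √5) = 12 + 16*√5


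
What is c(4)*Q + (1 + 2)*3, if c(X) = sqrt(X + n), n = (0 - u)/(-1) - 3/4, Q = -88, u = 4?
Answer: 9 - 44*sqrt(29) ≈ -227.95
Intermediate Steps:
n = 13/4 (n = (0 - 1*4)/(-1) - 3/4 = (0 - 4)*(-1) - 3*1/4 = -4*(-1) - 3/4 = 4 - 3/4 = 13/4 ≈ 3.2500)
c(X) = sqrt(13/4 + X) (c(X) = sqrt(X + 13/4) = sqrt(13/4 + X))
c(4)*Q + (1 + 2)*3 = (sqrt(13 + 4*4)/2)*(-88) + (1 + 2)*3 = (sqrt(13 + 16)/2)*(-88) + 3*3 = (sqrt(29)/2)*(-88) + 9 = -44*sqrt(29) + 9 = 9 - 44*sqrt(29)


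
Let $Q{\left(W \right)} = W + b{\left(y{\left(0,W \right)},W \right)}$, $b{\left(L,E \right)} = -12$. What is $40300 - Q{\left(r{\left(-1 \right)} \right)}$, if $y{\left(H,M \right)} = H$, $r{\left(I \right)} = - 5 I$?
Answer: $40307$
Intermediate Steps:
$Q{\left(W \right)} = -12 + W$ ($Q{\left(W \right)} = W - 12 = -12 + W$)
$40300 - Q{\left(r{\left(-1 \right)} \right)} = 40300 - \left(-12 - -5\right) = 40300 - \left(-12 + 5\right) = 40300 - -7 = 40300 + 7 = 40307$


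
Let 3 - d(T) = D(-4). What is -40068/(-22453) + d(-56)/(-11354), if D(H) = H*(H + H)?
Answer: 455583209/254931362 ≈ 1.7871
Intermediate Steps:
D(H) = 2*H² (D(H) = H*(2*H) = 2*H²)
d(T) = -29 (d(T) = 3 - 2*(-4)² = 3 - 2*16 = 3 - 1*32 = 3 - 32 = -29)
-40068/(-22453) + d(-56)/(-11354) = -40068/(-22453) - 29/(-11354) = -40068*(-1/22453) - 29*(-1/11354) = 40068/22453 + 29/11354 = 455583209/254931362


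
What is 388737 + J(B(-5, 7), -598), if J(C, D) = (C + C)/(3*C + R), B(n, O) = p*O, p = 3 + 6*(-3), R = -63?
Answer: 3498638/9 ≈ 3.8874e+5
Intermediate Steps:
p = -15 (p = 3 - 18 = -15)
B(n, O) = -15*O
J(C, D) = 2*C/(-63 + 3*C) (J(C, D) = (C + C)/(3*C - 63) = (2*C)/(-63 + 3*C) = 2*C/(-63 + 3*C))
388737 + J(B(-5, 7), -598) = 388737 + 2*(-15*7)/(3*(-21 - 15*7)) = 388737 + (⅔)*(-105)/(-21 - 105) = 388737 + (⅔)*(-105)/(-126) = 388737 + (⅔)*(-105)*(-1/126) = 388737 + 5/9 = 3498638/9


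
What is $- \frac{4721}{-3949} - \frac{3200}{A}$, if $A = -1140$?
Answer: $\frac{900937}{225093} \approx 4.0025$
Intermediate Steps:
$- \frac{4721}{-3949} - \frac{3200}{A} = - \frac{4721}{-3949} - \frac{3200}{-1140} = \left(-4721\right) \left(- \frac{1}{3949}\right) - - \frac{160}{57} = \frac{4721}{3949} + \frac{160}{57} = \frac{900937}{225093}$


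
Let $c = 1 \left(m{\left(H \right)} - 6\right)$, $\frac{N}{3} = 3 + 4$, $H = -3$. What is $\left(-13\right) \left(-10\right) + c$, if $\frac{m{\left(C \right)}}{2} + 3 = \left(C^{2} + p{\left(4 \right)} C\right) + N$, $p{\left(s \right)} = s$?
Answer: $154$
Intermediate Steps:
$N = 21$ ($N = 3 \left(3 + 4\right) = 3 \cdot 7 = 21$)
$m{\left(C \right)} = 36 + 2 C^{2} + 8 C$ ($m{\left(C \right)} = -6 + 2 \left(\left(C^{2} + 4 C\right) + 21\right) = -6 + 2 \left(21 + C^{2} + 4 C\right) = -6 + \left(42 + 2 C^{2} + 8 C\right) = 36 + 2 C^{2} + 8 C$)
$c = 24$ ($c = 1 \left(\left(36 + 2 \left(-3\right)^{2} + 8 \left(-3\right)\right) - 6\right) = 1 \left(\left(36 + 2 \cdot 9 - 24\right) - 6\right) = 1 \left(\left(36 + 18 - 24\right) - 6\right) = 1 \left(30 - 6\right) = 1 \cdot 24 = 24$)
$\left(-13\right) \left(-10\right) + c = \left(-13\right) \left(-10\right) + 24 = 130 + 24 = 154$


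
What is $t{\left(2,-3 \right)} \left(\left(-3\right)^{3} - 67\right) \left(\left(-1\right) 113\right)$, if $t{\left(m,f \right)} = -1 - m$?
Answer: $-31866$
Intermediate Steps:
$t{\left(2,-3 \right)} \left(\left(-3\right)^{3} - 67\right) \left(\left(-1\right) 113\right) = \left(-1 - 2\right) \left(\left(-3\right)^{3} - 67\right) \left(\left(-1\right) 113\right) = \left(-1 - 2\right) \left(-27 - 67\right) \left(-113\right) = - 3 \left(\left(-94\right) \left(-113\right)\right) = \left(-3\right) 10622 = -31866$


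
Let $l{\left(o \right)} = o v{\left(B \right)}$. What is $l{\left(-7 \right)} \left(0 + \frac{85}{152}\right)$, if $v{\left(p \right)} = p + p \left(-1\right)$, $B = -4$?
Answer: $0$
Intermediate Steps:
$v{\left(p \right)} = 0$ ($v{\left(p \right)} = p - p = 0$)
$l{\left(o \right)} = 0$ ($l{\left(o \right)} = o 0 = 0$)
$l{\left(-7 \right)} \left(0 + \frac{85}{152}\right) = 0 \left(0 + \frac{85}{152}\right) = 0 \cdot \frac{85}{152} = 0$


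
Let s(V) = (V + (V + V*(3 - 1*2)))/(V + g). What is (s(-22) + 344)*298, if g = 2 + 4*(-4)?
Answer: 309175/3 ≈ 1.0306e+5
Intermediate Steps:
g = -14 (g = 2 - 16 = -14)
s(V) = 3*V/(-14 + V) (s(V) = (V + (V + V*(3 - 1*2)))/(V - 14) = (V + (V + V*(3 - 2)))/(-14 + V) = (V + (V + V*1))/(-14 + V) = (V + (V + V))/(-14 + V) = (V + 2*V)/(-14 + V) = (3*V)/(-14 + V) = 3*V/(-14 + V))
(s(-22) + 344)*298 = (3*(-22)/(-14 - 22) + 344)*298 = (3*(-22)/(-36) + 344)*298 = (3*(-22)*(-1/36) + 344)*298 = (11/6 + 344)*298 = (2075/6)*298 = 309175/3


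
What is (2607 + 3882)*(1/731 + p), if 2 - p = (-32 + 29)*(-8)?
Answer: -104349609/731 ≈ -1.4275e+5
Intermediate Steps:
p = -22 (p = 2 - (-32 + 29)*(-8) = 2 - (-3)*(-8) = 2 - 1*24 = 2 - 24 = -22)
(2607 + 3882)*(1/731 + p) = (2607 + 3882)*(1/731 - 22) = 6489*(1/731 - 22) = 6489*(-16081/731) = -104349609/731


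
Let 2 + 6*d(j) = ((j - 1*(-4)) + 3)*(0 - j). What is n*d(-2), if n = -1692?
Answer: -2256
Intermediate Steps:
d(j) = -1/3 - j*(7 + j)/6 (d(j) = -1/3 + (((j - 1*(-4)) + 3)*(0 - j))/6 = -1/3 + (((j + 4) + 3)*(-j))/6 = -1/3 + (((4 + j) + 3)*(-j))/6 = -1/3 + ((7 + j)*(-j))/6 = -1/3 + (-j*(7 + j))/6 = -1/3 - j*(7 + j)/6)
n*d(-2) = -1692*(-1/3 - 7/6*(-2) - 1/6*(-2)**2) = -1692*(-1/3 + 7/3 - 1/6*4) = -1692*(-1/3 + 7/3 - 2/3) = -1692*4/3 = -2256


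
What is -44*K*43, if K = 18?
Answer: -34056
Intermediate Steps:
-44*K*43 = -44*18*43 = -792*43 = -34056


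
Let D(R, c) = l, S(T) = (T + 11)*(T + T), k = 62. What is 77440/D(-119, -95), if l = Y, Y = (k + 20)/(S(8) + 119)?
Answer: 16378560/41 ≈ 3.9948e+5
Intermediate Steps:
S(T) = 2*T*(11 + T) (S(T) = (11 + T)*(2*T) = 2*T*(11 + T))
Y = 82/423 (Y = (62 + 20)/(2*8*(11 + 8) + 119) = 82/(2*8*19 + 119) = 82/(304 + 119) = 82/423 ≈ 0.19385)
l = 82/423 ≈ 0.19385
D(R, c) = 82/423
77440/D(-119, -95) = 77440/(82/423) = 77440*(423/82) = 16378560/41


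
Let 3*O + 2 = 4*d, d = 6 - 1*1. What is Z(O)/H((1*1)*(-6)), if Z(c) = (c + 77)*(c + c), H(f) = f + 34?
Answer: 249/7 ≈ 35.571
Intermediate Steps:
H(f) = 34 + f
d = 5 (d = 6 - 1 = 5)
O = 6 (O = -2/3 + (4*5)/3 = -2/3 + (1/3)*20 = -2/3 + 20/3 = 6)
Z(c) = 2*c*(77 + c) (Z(c) = (77 + c)*(2*c) = 2*c*(77 + c))
Z(O)/H((1*1)*(-6)) = (2*6*(77 + 6))/(34 + (1*1)*(-6)) = (2*6*83)/(34 + 1*(-6)) = 996/(34 - 6) = 996/28 = 996*(1/28) = 249/7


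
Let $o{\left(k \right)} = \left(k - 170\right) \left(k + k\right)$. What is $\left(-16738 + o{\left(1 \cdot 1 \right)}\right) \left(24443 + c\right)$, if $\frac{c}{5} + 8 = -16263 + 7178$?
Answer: $358971672$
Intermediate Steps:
$o{\left(k \right)} = 2 k \left(-170 + k\right)$ ($o{\left(k \right)} = \left(-170 + k\right) 2 k = 2 k \left(-170 + k\right)$)
$c = -45465$ ($c = -40 + 5 \left(-16263 + 7178\right) = -40 + 5 \left(-9085\right) = -40 - 45425 = -45465$)
$\left(-16738 + o{\left(1 \cdot 1 \right)}\right) \left(24443 + c\right) = \left(-16738 + 2 \cdot 1 \cdot 1 \left(-170 + 1 \cdot 1\right)\right) \left(24443 - 45465\right) = \left(-16738 + 2 \cdot 1 \left(-170 + 1\right)\right) \left(-21022\right) = \left(-16738 + 2 \cdot 1 \left(-169\right)\right) \left(-21022\right) = \left(-16738 - 338\right) \left(-21022\right) = \left(-17076\right) \left(-21022\right) = 358971672$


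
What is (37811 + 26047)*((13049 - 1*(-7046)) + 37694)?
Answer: 3690289962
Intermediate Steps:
(37811 + 26047)*((13049 - 1*(-7046)) + 37694) = 63858*((13049 + 7046) + 37694) = 63858*(20095 + 37694) = 63858*57789 = 3690289962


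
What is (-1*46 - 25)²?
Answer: 5041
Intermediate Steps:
(-1*46 - 25)² = (-46 - 25)² = (-71)² = 5041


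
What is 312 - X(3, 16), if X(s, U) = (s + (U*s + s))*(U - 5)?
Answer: -282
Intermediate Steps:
X(s, U) = (-5 + U)*(2*s + U*s) (X(s, U) = (s + (s + U*s))*(-5 + U) = (2*s + U*s)*(-5 + U) = (-5 + U)*(2*s + U*s))
312 - X(3, 16) = 312 - 3*(-10 + 16² - 3*16) = 312 - 3*(-10 + 256 - 48) = 312 - 3*198 = 312 - 1*594 = 312 - 594 = -282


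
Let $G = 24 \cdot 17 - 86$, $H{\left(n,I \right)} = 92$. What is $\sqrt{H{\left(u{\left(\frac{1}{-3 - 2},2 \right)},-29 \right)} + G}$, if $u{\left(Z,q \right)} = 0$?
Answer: $3 \sqrt{46} \approx 20.347$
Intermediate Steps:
$G = 322$ ($G = 408 - 86 = 322$)
$\sqrt{H{\left(u{\left(\frac{1}{-3 - 2},2 \right)},-29 \right)} + G} = \sqrt{92 + 322} = \sqrt{414} = 3 \sqrt{46}$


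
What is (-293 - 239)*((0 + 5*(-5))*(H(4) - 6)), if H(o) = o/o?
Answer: -66500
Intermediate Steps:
H(o) = 1
(-293 - 239)*((0 + 5*(-5))*(H(4) - 6)) = (-293 - 239)*((0 + 5*(-5))*(1 - 6)) = -532*(0 - 25)*(-5) = -(-13300)*(-5) = -532*125 = -66500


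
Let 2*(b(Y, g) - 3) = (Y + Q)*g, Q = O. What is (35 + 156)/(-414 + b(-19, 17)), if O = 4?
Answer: -382/1077 ≈ -0.35469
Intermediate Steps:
Q = 4
b(Y, g) = 3 + g*(4 + Y)/2 (b(Y, g) = 3 + ((Y + 4)*g)/2 = 3 + ((4 + Y)*g)/2 = 3 + (g*(4 + Y))/2 = 3 + g*(4 + Y)/2)
(35 + 156)/(-414 + b(-19, 17)) = (35 + 156)/(-414 + (3 + 2*17 + (½)*(-19)*17)) = 191/(-414 + (3 + 34 - 323/2)) = 191/(-414 - 249/2) = 191/(-1077/2) = 191*(-2/1077) = -382/1077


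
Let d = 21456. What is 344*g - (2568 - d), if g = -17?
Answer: 13040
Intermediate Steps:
344*g - (2568 - d) = 344*(-17) - (2568 - 1*21456) = -5848 - (2568 - 21456) = -5848 - 1*(-18888) = -5848 + 18888 = 13040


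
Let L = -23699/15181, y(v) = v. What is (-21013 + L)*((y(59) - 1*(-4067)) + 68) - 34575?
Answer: -1338503369163/15181 ≈ -8.8170e+7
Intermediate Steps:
L = -23699/15181 (L = -23699*1/15181 = -23699/15181 ≈ -1.5611)
(-21013 + L)*((y(59) - 1*(-4067)) + 68) - 34575 = (-21013 - 23699/15181)*((59 - 1*(-4067)) + 68) - 34575 = -319022052*((59 + 4067) + 68)/15181 - 34575 = -319022052*(4126 + 68)/15181 - 34575 = -319022052/15181*4194 - 34575 = -1337978486088/15181 - 34575 = -1338503369163/15181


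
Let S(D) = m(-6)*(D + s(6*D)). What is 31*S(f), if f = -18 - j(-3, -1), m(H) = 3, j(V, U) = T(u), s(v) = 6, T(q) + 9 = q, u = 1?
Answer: -372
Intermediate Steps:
T(q) = -9 + q
j(V, U) = -8 (j(V, U) = -9 + 1 = -8)
f = -10 (f = -18 - 1*(-8) = -18 + 8 = -10)
S(D) = 18 + 3*D (S(D) = 3*(D + 6) = 3*(6 + D) = 18 + 3*D)
31*S(f) = 31*(18 + 3*(-10)) = 31*(18 - 30) = 31*(-12) = -372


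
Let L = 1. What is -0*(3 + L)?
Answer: 0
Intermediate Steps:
-0*(3 + L) = -0*(3 + 1) = -0*4 = -3689*0 = 0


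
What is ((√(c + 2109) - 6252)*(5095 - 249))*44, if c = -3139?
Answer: -1333076448 + 213224*I*√1030 ≈ -1.3331e+9 + 6.8431e+6*I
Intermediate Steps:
((√(c + 2109) - 6252)*(5095 - 249))*44 = ((√(-3139 + 2109) - 6252)*(5095 - 249))*44 = ((√(-1030) - 6252)*4846)*44 = ((I*√1030 - 6252)*4846)*44 = ((-6252 + I*√1030)*4846)*44 = (-30297192 + 4846*I*√1030)*44 = -1333076448 + 213224*I*√1030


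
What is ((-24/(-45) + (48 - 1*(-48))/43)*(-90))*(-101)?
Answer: 1081104/43 ≈ 25142.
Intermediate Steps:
((-24/(-45) + (48 - 1*(-48))/43)*(-90))*(-101) = ((-24*(-1/45) + (48 + 48)*(1/43))*(-90))*(-101) = ((8/15 + 96*(1/43))*(-90))*(-101) = ((8/15 + 96/43)*(-90))*(-101) = ((1784/645)*(-90))*(-101) = -10704/43*(-101) = 1081104/43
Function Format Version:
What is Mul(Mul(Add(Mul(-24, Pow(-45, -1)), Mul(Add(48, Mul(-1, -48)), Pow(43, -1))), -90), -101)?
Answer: Rational(1081104, 43) ≈ 25142.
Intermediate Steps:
Mul(Mul(Add(Mul(-24, Pow(-45, -1)), Mul(Add(48, Mul(-1, -48)), Pow(43, -1))), -90), -101) = Mul(Mul(Add(Mul(-24, Rational(-1, 45)), Mul(Add(48, 48), Rational(1, 43))), -90), -101) = Mul(Mul(Add(Rational(8, 15), Mul(96, Rational(1, 43))), -90), -101) = Mul(Mul(Add(Rational(8, 15), Rational(96, 43)), -90), -101) = Mul(Mul(Rational(1784, 645), -90), -101) = Mul(Rational(-10704, 43), -101) = Rational(1081104, 43)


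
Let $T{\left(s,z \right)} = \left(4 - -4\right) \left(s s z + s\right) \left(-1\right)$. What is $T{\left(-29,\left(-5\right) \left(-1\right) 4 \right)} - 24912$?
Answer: $-159240$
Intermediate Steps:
$T{\left(s,z \right)} = - 8 s - 8 z s^{2}$ ($T{\left(s,z \right)} = \left(4 + 4\right) \left(s^{2} z + s\right) \left(-1\right) = 8 \left(z s^{2} + s\right) \left(-1\right) = 8 \left(s + z s^{2}\right) \left(-1\right) = \left(8 s + 8 z s^{2}\right) \left(-1\right) = - 8 s - 8 z s^{2}$)
$T{\left(-29,\left(-5\right) \left(-1\right) 4 \right)} - 24912 = \left(-8\right) \left(-29\right) \left(1 - 29 \left(-5\right) \left(-1\right) 4\right) - 24912 = \left(-8\right) \left(-29\right) \left(1 - 29 \cdot 5 \cdot 4\right) - 24912 = \left(-8\right) \left(-29\right) \left(1 - 580\right) - 24912 = \left(-8\right) \left(-29\right) \left(-579\right) - 24912 = -134328 - 24912 = -159240$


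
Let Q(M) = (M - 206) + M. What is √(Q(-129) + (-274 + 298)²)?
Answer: 4*√7 ≈ 10.583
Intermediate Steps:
Q(M) = -206 + 2*M (Q(M) = (-206 + M) + M = -206 + 2*M)
√(Q(-129) + (-274 + 298)²) = √((-206 + 2*(-129)) + (-274 + 298)²) = √((-206 - 258) + 24²) = √(-464 + 576) = √112 = 4*√7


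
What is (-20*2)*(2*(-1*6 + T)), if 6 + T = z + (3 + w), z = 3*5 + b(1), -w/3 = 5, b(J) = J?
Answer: 640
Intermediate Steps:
w = -15 (w = -3*5 = -15)
z = 16 (z = 3*5 + 1 = 15 + 1 = 16)
T = -2 (T = -6 + (16 + (3 - 15)) = -6 + (16 - 12) = -6 + 4 = -2)
(-20*2)*(2*(-1*6 + T)) = (-20*2)*(2*(-1*6 - 2)) = -80*(-6 - 2) = -80*(-8) = -40*(-16) = 640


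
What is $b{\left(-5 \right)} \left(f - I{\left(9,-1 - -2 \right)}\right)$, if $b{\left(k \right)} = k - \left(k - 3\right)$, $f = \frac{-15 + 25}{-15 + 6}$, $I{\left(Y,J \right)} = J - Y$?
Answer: $\frac{62}{3} \approx 20.667$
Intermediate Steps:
$f = - \frac{10}{9}$ ($f = \frac{10}{-9} = 10 \left(- \frac{1}{9}\right) = - \frac{10}{9} \approx -1.1111$)
$b{\left(k \right)} = 3$ ($b{\left(k \right)} = k - \left(-3 + k\right) = 3$)
$b{\left(-5 \right)} \left(f - I{\left(9,-1 - -2 \right)}\right) = 3 \left(- \frac{10}{9} - \left(\left(-1 - -2\right) - 9\right)\right) = 3 \left(- \frac{10}{9} - \left(\left(-1 + 2\right) - 9\right)\right) = 3 \left(- \frac{10}{9} - \left(1 - 9\right)\right) = 3 \left(- \frac{10}{9} - -8\right) = 3 \left(- \frac{10}{9} + 8\right) = 3 \cdot \frac{62}{9} = \frac{62}{3}$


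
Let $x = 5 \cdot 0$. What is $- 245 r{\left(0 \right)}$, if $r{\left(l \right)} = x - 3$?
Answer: $735$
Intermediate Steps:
$x = 0$
$r{\left(l \right)} = -3$ ($r{\left(l \right)} = 0 - 3 = -3$)
$- 245 r{\left(0 \right)} = \left(-245\right) \left(-3\right) = 735$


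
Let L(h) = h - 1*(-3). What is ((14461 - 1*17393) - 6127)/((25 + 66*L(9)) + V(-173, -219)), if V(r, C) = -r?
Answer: -9059/990 ≈ -9.1505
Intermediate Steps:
L(h) = 3 + h (L(h) = h + 3 = 3 + h)
((14461 - 1*17393) - 6127)/((25 + 66*L(9)) + V(-173, -219)) = ((14461 - 1*17393) - 6127)/((25 + 66*(3 + 9)) - 1*(-173)) = ((14461 - 17393) - 6127)/((25 + 66*12) + 173) = (-2932 - 6127)/((25 + 792) + 173) = -9059/(817 + 173) = -9059/990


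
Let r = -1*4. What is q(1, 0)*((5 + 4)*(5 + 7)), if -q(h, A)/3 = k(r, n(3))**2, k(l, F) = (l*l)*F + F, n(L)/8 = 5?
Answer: -149817600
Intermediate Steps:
n(L) = 40 (n(L) = 8*5 = 40)
r = -4
k(l, F) = F + F*l**2 (k(l, F) = l**2*F + F = F*l**2 + F = F + F*l**2)
q(h, A) = -1387200 (q(h, A) = -3*1600*(1 + (-4)**2)**2 = -3*1600*(1 + 16)**2 = -3*(40*17)**2 = -3*680**2 = -3*462400 = -1387200)
q(1, 0)*((5 + 4)*(5 + 7)) = -1387200*(5 + 4)*(5 + 7) = -12484800*12 = -1387200*108 = -149817600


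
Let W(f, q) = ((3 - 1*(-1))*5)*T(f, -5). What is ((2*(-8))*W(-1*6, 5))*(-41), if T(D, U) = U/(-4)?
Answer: 16400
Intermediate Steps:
T(D, U) = -U/4 (T(D, U) = U*(-¼) = -U/4)
W(f, q) = 25 (W(f, q) = ((3 - 1*(-1))*5)*(-¼*(-5)) = ((3 + 1)*5)*(5/4) = (4*5)*(5/4) = 20*(5/4) = 25)
((2*(-8))*W(-1*6, 5))*(-41) = ((2*(-8))*25)*(-41) = -16*25*(-41) = -400*(-41) = 16400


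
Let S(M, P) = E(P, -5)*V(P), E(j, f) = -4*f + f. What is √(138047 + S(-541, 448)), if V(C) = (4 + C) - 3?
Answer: √144782 ≈ 380.50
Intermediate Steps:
E(j, f) = -3*f
V(C) = 1 + C
S(M, P) = 15 + 15*P (S(M, P) = (-3*(-5))*(1 + P) = 15*(1 + P) = 15 + 15*P)
√(138047 + S(-541, 448)) = √(138047 + (15 + 15*448)) = √(138047 + (15 + 6720)) = √(138047 + 6735) = √144782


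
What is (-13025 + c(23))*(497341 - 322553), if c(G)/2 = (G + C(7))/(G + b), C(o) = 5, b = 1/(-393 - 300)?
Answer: -18138942988948/7969 ≈ -2.2762e+9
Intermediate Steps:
b = -1/693 (b = 1/(-693) = -1/693 ≈ -0.0014430)
c(G) = 2*(5 + G)/(-1/693 + G) (c(G) = 2*((G + 5)/(G - 1/693)) = 2*((5 + G)/(-1/693 + G)) = 2*(5 + G)/(-1/693 + G))
(-13025 + c(23))*(497341 - 322553) = (-13025 + 1386*(5 + 23)/(-1 + 693*23))*(497341 - 322553) = (-13025 + 1386*28/(-1 + 15939))*174788 = (-13025 + 1386*28/15938)*174788 = (-13025 + 1386*(1/15938)*28)*174788 = (-13025 + 19404/7969)*174788 = -103776821/7969*174788 = -18138942988948/7969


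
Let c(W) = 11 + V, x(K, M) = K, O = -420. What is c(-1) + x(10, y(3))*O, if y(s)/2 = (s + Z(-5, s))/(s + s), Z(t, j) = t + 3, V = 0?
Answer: -4189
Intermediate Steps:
Z(t, j) = 3 + t
y(s) = (-2 + s)/s (y(s) = 2*((s + (3 - 5))/(s + s)) = 2*((s - 2)/((2*s))) = 2*((-2 + s)*(1/(2*s))) = 2*((-2 + s)/(2*s)) = (-2 + s)/s)
c(W) = 11 (c(W) = 11 + 0 = 11)
c(-1) + x(10, y(3))*O = 11 + 10*(-420) = 11 - 4200 = -4189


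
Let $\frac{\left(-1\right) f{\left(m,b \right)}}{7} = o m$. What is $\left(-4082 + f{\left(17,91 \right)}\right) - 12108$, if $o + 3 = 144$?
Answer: $-32969$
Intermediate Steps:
$o = 141$ ($o = -3 + 144 = 141$)
$f{\left(m,b \right)} = - 987 m$ ($f{\left(m,b \right)} = - 7 \cdot 141 m = - 987 m$)
$\left(-4082 + f{\left(17,91 \right)}\right) - 12108 = \left(-4082 - 16779\right) - 12108 = -20861 - 12108 = -32969$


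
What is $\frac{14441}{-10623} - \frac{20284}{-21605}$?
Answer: $- \frac{96520873}{229509915} \approx -0.42055$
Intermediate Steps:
$\frac{14441}{-10623} - \frac{20284}{-21605} = 14441 \left(- \frac{1}{10623}\right) - - \frac{20284}{21605} = - \frac{14441}{10623} + \frac{20284}{21605} = - \frac{96520873}{229509915}$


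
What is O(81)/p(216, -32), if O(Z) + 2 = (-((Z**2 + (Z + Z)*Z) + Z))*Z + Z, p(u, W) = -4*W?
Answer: -1600805/128 ≈ -12506.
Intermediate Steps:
O(Z) = -2 + Z + Z*(-Z - 3*Z**2) (O(Z) = -2 + ((-((Z**2 + (Z + Z)*Z) + Z))*Z + Z) = -2 + ((-((Z**2 + (2*Z)*Z) + Z))*Z + Z) = -2 + ((-((Z**2 + 2*Z**2) + Z))*Z + Z) = -2 + ((-(3*Z**2 + Z))*Z + Z) = -2 + ((-(Z + 3*Z**2))*Z + Z) = -2 + ((-Z - 3*Z**2)*Z + Z) = -2 + (Z*(-Z - 3*Z**2) + Z) = -2 + (Z + Z*(-Z - 3*Z**2)) = -2 + Z + Z*(-Z - 3*Z**2))
O(81)/p(216, -32) = (-2 + 81 - 1*81**2 - 3*81**3)/((-4*(-32))) = (-2 + 81 - 1*6561 - 3*531441)/128 = (-2 + 81 - 6561 - 1594323)*(1/128) = -1600805*1/128 = -1600805/128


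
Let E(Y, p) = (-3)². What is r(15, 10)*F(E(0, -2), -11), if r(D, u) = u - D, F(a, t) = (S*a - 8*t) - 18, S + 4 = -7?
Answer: 145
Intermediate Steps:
S = -11 (S = -4 - 7 = -11)
E(Y, p) = 9
F(a, t) = -18 - 11*a - 8*t (F(a, t) = (-11*a - 8*t) - 18 = -18 - 11*a - 8*t)
r(15, 10)*F(E(0, -2), -11) = (10 - 1*15)*(-18 - 11*9 - 8*(-11)) = (10 - 15)*(-18 - 99 + 88) = -5*(-29) = 145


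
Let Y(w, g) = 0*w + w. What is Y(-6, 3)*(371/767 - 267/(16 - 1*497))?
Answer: -176880/28379 ≈ -6.2328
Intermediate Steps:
Y(w, g) = w (Y(w, g) = 0 + w = w)
Y(-6, 3)*(371/767 - 267/(16 - 1*497)) = -6*(371/767 - 267/(16 - 1*497)) = -6*(371*(1/767) - 267/(16 - 497)) = -6*(371/767 - 267/(-481)) = -6*(371/767 - 267*(-1/481)) = -6*(371/767 + 267/481) = -6*29480/28379 = -176880/28379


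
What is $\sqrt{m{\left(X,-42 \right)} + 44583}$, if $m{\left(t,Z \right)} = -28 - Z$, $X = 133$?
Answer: $\sqrt{44597} \approx 211.18$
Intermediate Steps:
$\sqrt{m{\left(X,-42 \right)} + 44583} = \sqrt{\left(-28 - -42\right) + 44583} = \sqrt{\left(-28 + 42\right) + 44583} = \sqrt{14 + 44583} = \sqrt{44597}$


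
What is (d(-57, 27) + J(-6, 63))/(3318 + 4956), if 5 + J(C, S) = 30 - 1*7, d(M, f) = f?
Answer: 15/2758 ≈ 0.0054387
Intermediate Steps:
J(C, S) = 18 (J(C, S) = -5 + (30 - 1*7) = -5 + (30 - 7) = -5 + 23 = 18)
(d(-57, 27) + J(-6, 63))/(3318 + 4956) = (27 + 18)/(3318 + 4956) = 45/8274 = 45*(1/8274) = 15/2758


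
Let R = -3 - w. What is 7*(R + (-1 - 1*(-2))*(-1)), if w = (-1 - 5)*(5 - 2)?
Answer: 98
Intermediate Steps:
w = -18 (w = -6*3 = -18)
R = 15 (R = -3 - 1*(-18) = -3 + 18 = 15)
7*(R + (-1 - 1*(-2))*(-1)) = 7*(15 + (-1 - 1*(-2))*(-1)) = 7*(15 + (-1 + 2)*(-1)) = 7*(15 + 1*(-1)) = 7*(15 - 1) = 7*14 = 98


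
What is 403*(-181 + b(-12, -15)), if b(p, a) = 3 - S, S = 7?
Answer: -74555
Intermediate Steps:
b(p, a) = -4 (b(p, a) = 3 - 1*7 = 3 - 7 = -4)
403*(-181 + b(-12, -15)) = 403*(-181 - 4) = 403*(-185) = -74555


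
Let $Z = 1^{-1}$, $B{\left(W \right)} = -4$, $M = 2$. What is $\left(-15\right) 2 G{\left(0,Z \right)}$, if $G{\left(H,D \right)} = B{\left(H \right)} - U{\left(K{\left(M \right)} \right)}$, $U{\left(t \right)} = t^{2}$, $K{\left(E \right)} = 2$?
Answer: $240$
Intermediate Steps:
$Z = 1$
$G{\left(H,D \right)} = -8$ ($G{\left(H,D \right)} = -4 - 2^{2} = -4 - 4 = -8$)
$\left(-15\right) 2 G{\left(0,Z \right)} = \left(-15\right) 2 \left(-8\right) = \left(-30\right) \left(-8\right) = 240$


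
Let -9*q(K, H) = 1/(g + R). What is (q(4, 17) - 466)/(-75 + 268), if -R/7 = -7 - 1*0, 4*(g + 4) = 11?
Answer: -801058/331767 ≈ -2.4145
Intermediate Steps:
g = -5/4 (g = -4 + (1/4)*11 = -4 + 11/4 = -5/4 ≈ -1.2500)
R = 49 (R = -7*(-7 - 1*0) = -7*(-7 + 0) = -7*(-7) = 49)
q(K, H) = -4/1719 (q(K, H) = -1/(9*(-5/4 + 49)) = -1/(9*191/4) = -1/9*4/191 = -4/1719)
(q(4, 17) - 466)/(-75 + 268) = (-4/1719 - 466)/(-75 + 268) = -801058/1719/193 = -801058/1719*1/193 = -801058/331767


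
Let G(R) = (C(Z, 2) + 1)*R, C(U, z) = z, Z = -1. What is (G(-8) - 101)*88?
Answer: -11000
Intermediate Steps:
G(R) = 3*R (G(R) = (2 + 1)*R = 3*R)
(G(-8) - 101)*88 = (3*(-8) - 101)*88 = (-24 - 101)*88 = -125*88 = -11000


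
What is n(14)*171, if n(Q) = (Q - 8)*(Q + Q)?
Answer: 28728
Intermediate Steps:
n(Q) = 2*Q*(-8 + Q) (n(Q) = (-8 + Q)*(2*Q) = 2*Q*(-8 + Q))
n(14)*171 = (2*14*(-8 + 14))*171 = (2*14*6)*171 = 168*171 = 28728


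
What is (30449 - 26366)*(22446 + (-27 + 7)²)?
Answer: 93280218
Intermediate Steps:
(30449 - 26366)*(22446 + (-27 + 7)²) = 4083*(22446 + (-20)²) = 4083*(22446 + 400) = 4083*22846 = 93280218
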